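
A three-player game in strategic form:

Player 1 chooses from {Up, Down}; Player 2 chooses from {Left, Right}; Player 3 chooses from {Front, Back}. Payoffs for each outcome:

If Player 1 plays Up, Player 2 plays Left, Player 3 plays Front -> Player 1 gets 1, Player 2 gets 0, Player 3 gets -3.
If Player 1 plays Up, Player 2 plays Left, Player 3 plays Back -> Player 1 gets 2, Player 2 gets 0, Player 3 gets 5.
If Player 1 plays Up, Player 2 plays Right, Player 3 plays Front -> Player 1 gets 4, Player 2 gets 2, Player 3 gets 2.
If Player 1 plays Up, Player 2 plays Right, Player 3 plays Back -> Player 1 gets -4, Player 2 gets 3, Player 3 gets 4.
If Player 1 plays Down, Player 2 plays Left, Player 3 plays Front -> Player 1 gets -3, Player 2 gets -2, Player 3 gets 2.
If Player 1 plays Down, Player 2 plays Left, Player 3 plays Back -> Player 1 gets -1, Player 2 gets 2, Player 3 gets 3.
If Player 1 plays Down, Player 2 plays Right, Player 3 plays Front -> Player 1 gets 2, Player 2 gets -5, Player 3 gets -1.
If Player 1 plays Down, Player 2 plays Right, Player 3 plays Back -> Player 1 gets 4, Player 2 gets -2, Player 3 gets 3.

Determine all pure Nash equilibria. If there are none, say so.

There is no pure-strategy Nash equilibrium.

Player 1 against (Left, Front): payoffs 1, -3 → best response Up.
Player 1 against (Left, Back): payoffs 2, -1 → best response Up.
Player 1 against (Right, Front): payoffs 4, 2 → best response Up.
Player 1 against (Right, Back): payoffs -4, 4 → best response Down.
Player 2 against (Up, Front): payoffs 0, 2 → best response Right.
Player 2 against (Up, Back): payoffs 0, 3 → best response Right.
Player 2 against (Down, Front): payoffs -2, -5 → best response Left.
Player 2 against (Down, Back): payoffs 2, -2 → best response Left.
Player 3 against (Up, Left): payoffs -3, 5 → best response Back.
Player 3 against (Up, Right): payoffs 2, 4 → best response Back.
Player 3 against (Down, Left): payoffs 2, 3 → best response Back.
Player 3 against (Down, Right): payoffs -1, 3 → best response Back.
No profile is a mutual best response for all players.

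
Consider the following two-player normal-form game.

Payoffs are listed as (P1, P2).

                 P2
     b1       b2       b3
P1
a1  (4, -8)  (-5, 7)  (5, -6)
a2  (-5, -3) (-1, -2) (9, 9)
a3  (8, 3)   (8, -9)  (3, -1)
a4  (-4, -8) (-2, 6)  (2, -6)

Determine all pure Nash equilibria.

Mark each player's best response to every combination of opponents' strategies; a profile where every player is best-responding is a pure Nash equilibrium.
P1 against b1: payoffs 4, -5, 8, -4 → best response a3.
P1 against b2: payoffs -5, -1, 8, -2 → best response a3.
P1 against b3: payoffs 5, 9, 3, 2 → best response a2.
P2 against a1: payoffs -8, 7, -6 → best response b2.
P2 against a2: payoffs -3, -2, 9 → best response b3.
P2 against a3: payoffs 3, -9, -1 → best response b1.
P2 against a4: payoffs -8, 6, -6 → best response b2.
Mutual best responses: (a2, b3); (a3, b1).

The pure Nash equilibria are (a2, b3); (a3, b1).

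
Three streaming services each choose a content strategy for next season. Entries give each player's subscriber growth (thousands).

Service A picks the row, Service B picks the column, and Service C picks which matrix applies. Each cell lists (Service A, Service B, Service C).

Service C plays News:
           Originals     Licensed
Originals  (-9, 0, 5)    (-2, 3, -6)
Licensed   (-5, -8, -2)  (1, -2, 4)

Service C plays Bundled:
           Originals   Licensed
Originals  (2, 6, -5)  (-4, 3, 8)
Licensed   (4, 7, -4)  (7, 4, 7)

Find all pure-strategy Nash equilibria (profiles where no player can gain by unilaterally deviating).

Service A against (Originals, News): payoffs -9, -5 → best response Licensed.
Service A against (Originals, Bundled): payoffs 2, 4 → best response Licensed.
Service A against (Licensed, News): payoffs -2, 1 → best response Licensed.
Service A against (Licensed, Bundled): payoffs -4, 7 → best response Licensed.
Service B against (Originals, News): payoffs 0, 3 → best response Licensed.
Service B against (Originals, Bundled): payoffs 6, 3 → best response Originals.
Service B against (Licensed, News): payoffs -8, -2 → best response Licensed.
Service B against (Licensed, Bundled): payoffs 7, 4 → best response Originals.
Service C against (Originals, Originals): payoffs 5, -5 → best response News.
Service C against (Originals, Licensed): payoffs -6, 8 → best response Bundled.
Service C against (Licensed, Originals): payoffs -2, -4 → best response News.
Service C against (Licensed, Licensed): payoffs 4, 7 → best response Bundled.
No profile is a mutual best response for all players.

none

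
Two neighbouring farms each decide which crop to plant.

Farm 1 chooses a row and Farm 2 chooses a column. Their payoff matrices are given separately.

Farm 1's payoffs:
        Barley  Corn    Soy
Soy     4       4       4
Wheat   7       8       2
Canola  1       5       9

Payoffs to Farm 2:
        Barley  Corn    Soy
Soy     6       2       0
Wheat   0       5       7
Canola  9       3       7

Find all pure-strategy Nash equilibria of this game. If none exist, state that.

Farm 1 against Barley: payoffs 4, 7, 1 → best response Wheat.
Farm 1 against Corn: payoffs 4, 8, 5 → best response Wheat.
Farm 1 against Soy: payoffs 4, 2, 9 → best response Canola.
Farm 2 against Soy: payoffs 6, 2, 0 → best response Barley.
Farm 2 against Wheat: payoffs 0, 5, 7 → best response Soy.
Farm 2 against Canola: payoffs 9, 3, 7 → best response Barley.
No profile is a mutual best response for all players.

This game has no pure Nash equilibrium.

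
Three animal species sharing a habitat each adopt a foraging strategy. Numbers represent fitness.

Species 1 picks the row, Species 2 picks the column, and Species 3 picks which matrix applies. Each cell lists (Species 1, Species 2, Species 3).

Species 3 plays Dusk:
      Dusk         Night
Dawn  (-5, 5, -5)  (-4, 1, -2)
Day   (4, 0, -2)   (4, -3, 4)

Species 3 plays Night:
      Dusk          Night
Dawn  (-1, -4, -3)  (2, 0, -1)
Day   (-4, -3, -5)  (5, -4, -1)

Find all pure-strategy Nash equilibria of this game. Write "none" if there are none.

Pure NE: (Day, Dusk, Dusk)

For each player, find the best response to each opponent profile; mutual best responses are the pure NE.
Species 1 against (Dusk, Dusk): payoffs -5, 4 → best response Day.
Species 1 against (Dusk, Night): payoffs -1, -4 → best response Dawn.
Species 1 against (Night, Dusk): payoffs -4, 4 → best response Day.
Species 1 against (Night, Night): payoffs 2, 5 → best response Day.
Species 2 against (Dawn, Dusk): payoffs 5, 1 → best response Dusk.
Species 2 against (Dawn, Night): payoffs -4, 0 → best response Night.
Species 2 against (Day, Dusk): payoffs 0, -3 → best response Dusk.
Species 2 against (Day, Night): payoffs -3, -4 → best response Dusk.
Species 3 against (Dawn, Dusk): payoffs -5, -3 → best response Night.
Species 3 against (Dawn, Night): payoffs -2, -1 → best response Night.
Species 3 against (Day, Dusk): payoffs -2, -5 → best response Dusk.
Species 3 against (Day, Night): payoffs 4, -1 → best response Dusk.
Mutual best responses: (Day, Dusk, Dusk).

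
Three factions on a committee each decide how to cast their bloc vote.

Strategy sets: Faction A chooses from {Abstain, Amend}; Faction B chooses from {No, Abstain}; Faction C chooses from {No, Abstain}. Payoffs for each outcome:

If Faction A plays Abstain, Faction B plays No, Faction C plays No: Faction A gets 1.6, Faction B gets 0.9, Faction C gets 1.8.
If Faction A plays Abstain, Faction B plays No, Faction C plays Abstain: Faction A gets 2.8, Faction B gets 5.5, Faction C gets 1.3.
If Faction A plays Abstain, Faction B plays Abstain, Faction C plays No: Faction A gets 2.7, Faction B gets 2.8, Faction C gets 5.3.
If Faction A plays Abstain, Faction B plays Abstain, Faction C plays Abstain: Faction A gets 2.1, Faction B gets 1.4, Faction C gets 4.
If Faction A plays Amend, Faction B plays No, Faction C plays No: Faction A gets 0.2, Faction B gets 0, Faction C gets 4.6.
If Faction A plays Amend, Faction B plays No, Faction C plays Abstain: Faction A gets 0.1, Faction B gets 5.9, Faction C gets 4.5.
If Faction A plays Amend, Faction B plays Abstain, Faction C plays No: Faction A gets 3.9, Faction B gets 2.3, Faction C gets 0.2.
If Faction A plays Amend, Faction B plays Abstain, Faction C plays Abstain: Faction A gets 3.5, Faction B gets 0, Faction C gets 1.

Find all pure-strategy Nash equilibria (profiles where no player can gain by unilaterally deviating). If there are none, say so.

This game has no pure Nash equilibrium.

Mark each player's best response to every combination of opponents' strategies; a profile where every player is best-responding is a pure Nash equilibrium.
Faction A against (No, No): payoffs 1.6, 0.2 → best response Abstain.
Faction A against (No, Abstain): payoffs 2.8, 0.1 → best response Abstain.
Faction A against (Abstain, No): payoffs 2.7, 3.9 → best response Amend.
Faction A against (Abstain, Abstain): payoffs 2.1, 3.5 → best response Amend.
Faction B against (Abstain, No): payoffs 0.9, 2.8 → best response Abstain.
Faction B against (Abstain, Abstain): payoffs 5.5, 1.4 → best response No.
Faction B against (Amend, No): payoffs 0, 2.3 → best response Abstain.
Faction B against (Amend, Abstain): payoffs 5.9, 0 → best response No.
Faction C against (Abstain, No): payoffs 1.8, 1.3 → best response No.
Faction C against (Abstain, Abstain): payoffs 5.3, 4 → best response No.
Faction C against (Amend, No): payoffs 4.6, 4.5 → best response No.
Faction C against (Amend, Abstain): payoffs 0.2, 1 → best response Abstain.
No profile is a mutual best response for all players.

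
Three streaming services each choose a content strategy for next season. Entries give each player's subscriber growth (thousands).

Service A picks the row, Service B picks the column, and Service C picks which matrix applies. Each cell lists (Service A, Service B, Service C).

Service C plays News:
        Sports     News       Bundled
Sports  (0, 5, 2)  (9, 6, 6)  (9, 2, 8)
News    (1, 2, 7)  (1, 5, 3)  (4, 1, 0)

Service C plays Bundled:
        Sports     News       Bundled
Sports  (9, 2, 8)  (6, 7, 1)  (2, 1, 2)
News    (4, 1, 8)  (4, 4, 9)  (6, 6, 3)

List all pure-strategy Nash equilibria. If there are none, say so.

For each player, find the best response to each opponent profile; mutual best responses are the pure NE.
Service A against (Sports, News): payoffs 0, 1 → best response News.
Service A against (Sports, Bundled): payoffs 9, 4 → best response Sports.
Service A against (News, News): payoffs 9, 1 → best response Sports.
Service A against (News, Bundled): payoffs 6, 4 → best response Sports.
Service A against (Bundled, News): payoffs 9, 4 → best response Sports.
Service A against (Bundled, Bundled): payoffs 2, 6 → best response News.
Service B against (Sports, News): payoffs 5, 6, 2 → best response News.
Service B against (Sports, Bundled): payoffs 2, 7, 1 → best response News.
Service B against (News, News): payoffs 2, 5, 1 → best response News.
Service B against (News, Bundled): payoffs 1, 4, 6 → best response Bundled.
Service C against (Sports, Sports): payoffs 2, 8 → best response Bundled.
Service C against (Sports, News): payoffs 6, 1 → best response News.
Service C against (Sports, Bundled): payoffs 8, 2 → best response News.
Service C against (News, Sports): payoffs 7, 8 → best response Bundled.
Service C against (News, News): payoffs 3, 9 → best response Bundled.
Service C against (News, Bundled): payoffs 0, 3 → best response Bundled.
Mutual best responses: (Sports, News, News); (News, Bundled, Bundled).

The pure Nash equilibria are (Sports, News, News); (News, Bundled, Bundled).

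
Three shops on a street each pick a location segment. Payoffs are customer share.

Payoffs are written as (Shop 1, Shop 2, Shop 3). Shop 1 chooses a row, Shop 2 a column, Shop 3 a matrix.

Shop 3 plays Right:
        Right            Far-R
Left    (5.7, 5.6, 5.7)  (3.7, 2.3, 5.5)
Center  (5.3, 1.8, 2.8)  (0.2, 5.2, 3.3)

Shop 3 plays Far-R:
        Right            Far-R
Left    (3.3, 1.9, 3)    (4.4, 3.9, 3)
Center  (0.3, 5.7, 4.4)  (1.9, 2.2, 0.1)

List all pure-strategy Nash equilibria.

(Left, Right, Right): Shop 1 gets 5.7, best alternative 5.3; Shop 2 gets 5.6, best alternative 2.3; Shop 3 gets 5.7, best alternative 3. No profitable deviation — NE.
(Left, Right, Far-R): Shop 2 can switch to Far-R (1.9 → 3.9). Not NE.
(Left, Far-R, Right): Shop 2 can switch to Right (2.3 → 5.6). Not NE.
(Left, Far-R, Far-R): Shop 3 can switch to Right (3 → 5.5). Not NE.
(Center, Right, Right): Shop 1 can switch to Left (5.3 → 5.7). Not NE.
(Center, Right, Far-R): Shop 1 can switch to Left (0.3 → 3.3). Not NE.
(Center, Far-R, Right): Shop 1 can switch to Left (0.2 → 3.7). Not NE.
(Center, Far-R, Far-R): Shop 1 can switch to Left (1.9 → 4.4). Not NE.

Pure NE: (Left, Right, Right)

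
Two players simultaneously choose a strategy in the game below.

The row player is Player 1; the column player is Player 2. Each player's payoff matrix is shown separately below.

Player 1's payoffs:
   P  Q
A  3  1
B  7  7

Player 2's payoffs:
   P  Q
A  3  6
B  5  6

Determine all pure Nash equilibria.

For each player, find the best response to each opponent profile; mutual best responses are the pure NE.
Player 1 against P: payoffs 3, 7 → best response B.
Player 1 against Q: payoffs 1, 7 → best response B.
Player 2 against A: payoffs 3, 6 → best response Q.
Player 2 against B: payoffs 5, 6 → best response Q.
Mutual best responses: (B, Q).

(B, Q)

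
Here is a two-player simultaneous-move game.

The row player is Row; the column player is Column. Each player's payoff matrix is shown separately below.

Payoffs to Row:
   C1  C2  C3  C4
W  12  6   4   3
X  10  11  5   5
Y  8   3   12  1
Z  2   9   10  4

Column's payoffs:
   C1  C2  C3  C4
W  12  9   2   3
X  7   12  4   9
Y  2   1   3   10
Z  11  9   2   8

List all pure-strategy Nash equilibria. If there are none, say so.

Row against C1: payoffs 12, 10, 8, 2 → best response W.
Row against C2: payoffs 6, 11, 3, 9 → best response X.
Row against C3: payoffs 4, 5, 12, 10 → best response Y.
Row against C4: payoffs 3, 5, 1, 4 → best response X.
Column against W: payoffs 12, 9, 2, 3 → best response C1.
Column against X: payoffs 7, 12, 4, 9 → best response C2.
Column against Y: payoffs 2, 1, 3, 10 → best response C4.
Column against Z: payoffs 11, 9, 2, 8 → best response C1.
Mutual best responses: (W, C1); (X, C2).

Pure-strategy Nash equilibria: (W, C1) and (X, C2)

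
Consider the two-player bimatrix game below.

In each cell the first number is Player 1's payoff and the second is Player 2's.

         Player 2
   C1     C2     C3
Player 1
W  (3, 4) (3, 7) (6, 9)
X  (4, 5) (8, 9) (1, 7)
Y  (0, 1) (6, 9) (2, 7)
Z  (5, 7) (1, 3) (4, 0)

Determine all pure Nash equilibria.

The pure Nash equilibria are (W, C3), (X, C2), (Z, C1).

Mark each player's best response to every combination of opponents' strategies; a profile where every player is best-responding is a pure Nash equilibrium.
Player 1 against C1: payoffs 3, 4, 0, 5 → best response Z.
Player 1 against C2: payoffs 3, 8, 6, 1 → best response X.
Player 1 against C3: payoffs 6, 1, 2, 4 → best response W.
Player 2 against W: payoffs 4, 7, 9 → best response C3.
Player 2 against X: payoffs 5, 9, 7 → best response C2.
Player 2 against Y: payoffs 1, 9, 7 → best response C2.
Player 2 against Z: payoffs 7, 3, 0 → best response C1.
Mutual best responses: (W, C3); (X, C2); (Z, C1).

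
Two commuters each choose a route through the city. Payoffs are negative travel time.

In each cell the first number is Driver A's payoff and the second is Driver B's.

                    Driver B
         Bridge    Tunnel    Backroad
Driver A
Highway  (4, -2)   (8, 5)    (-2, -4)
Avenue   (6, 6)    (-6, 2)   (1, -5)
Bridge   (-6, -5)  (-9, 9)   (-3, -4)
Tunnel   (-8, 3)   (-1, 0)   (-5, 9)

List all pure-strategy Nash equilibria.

(Highway, Tunnel), (Avenue, Bridge)

Check each profile: it is a Nash equilibrium iff no player can strictly gain by switching unilaterally.
(Highway, Bridge): Driver A can switch to Avenue (4 → 6). Not NE.
(Highway, Tunnel): Driver A gets 8, best alternative -1; Driver B gets 5, best alternative -2. No profitable deviation — NE.
(Highway, Backroad): Driver A can switch to Avenue (-2 → 1). Not NE.
(Avenue, Bridge): Driver A gets 6, best alternative 4; Driver B gets 6, best alternative 2. No profitable deviation — NE.
(Avenue, Tunnel): Driver A can switch to Highway (-6 → 8). Not NE.
(Avenue, Backroad): Driver B can switch to Bridge (-5 → 6). Not NE.
(Bridge, Bridge): Driver A can switch to Highway (-6 → 4). Not NE.
(Bridge, Tunnel): Driver A can switch to Highway (-9 → 8). Not NE.
(Bridge, Backroad): Driver A can switch to Highway (-3 → -2). Not NE.
(Tunnel, Bridge): Driver A can switch to Highway (-8 → 4). Not NE.
(The remaining 2 profiles each have a profitable deviation by the same check.)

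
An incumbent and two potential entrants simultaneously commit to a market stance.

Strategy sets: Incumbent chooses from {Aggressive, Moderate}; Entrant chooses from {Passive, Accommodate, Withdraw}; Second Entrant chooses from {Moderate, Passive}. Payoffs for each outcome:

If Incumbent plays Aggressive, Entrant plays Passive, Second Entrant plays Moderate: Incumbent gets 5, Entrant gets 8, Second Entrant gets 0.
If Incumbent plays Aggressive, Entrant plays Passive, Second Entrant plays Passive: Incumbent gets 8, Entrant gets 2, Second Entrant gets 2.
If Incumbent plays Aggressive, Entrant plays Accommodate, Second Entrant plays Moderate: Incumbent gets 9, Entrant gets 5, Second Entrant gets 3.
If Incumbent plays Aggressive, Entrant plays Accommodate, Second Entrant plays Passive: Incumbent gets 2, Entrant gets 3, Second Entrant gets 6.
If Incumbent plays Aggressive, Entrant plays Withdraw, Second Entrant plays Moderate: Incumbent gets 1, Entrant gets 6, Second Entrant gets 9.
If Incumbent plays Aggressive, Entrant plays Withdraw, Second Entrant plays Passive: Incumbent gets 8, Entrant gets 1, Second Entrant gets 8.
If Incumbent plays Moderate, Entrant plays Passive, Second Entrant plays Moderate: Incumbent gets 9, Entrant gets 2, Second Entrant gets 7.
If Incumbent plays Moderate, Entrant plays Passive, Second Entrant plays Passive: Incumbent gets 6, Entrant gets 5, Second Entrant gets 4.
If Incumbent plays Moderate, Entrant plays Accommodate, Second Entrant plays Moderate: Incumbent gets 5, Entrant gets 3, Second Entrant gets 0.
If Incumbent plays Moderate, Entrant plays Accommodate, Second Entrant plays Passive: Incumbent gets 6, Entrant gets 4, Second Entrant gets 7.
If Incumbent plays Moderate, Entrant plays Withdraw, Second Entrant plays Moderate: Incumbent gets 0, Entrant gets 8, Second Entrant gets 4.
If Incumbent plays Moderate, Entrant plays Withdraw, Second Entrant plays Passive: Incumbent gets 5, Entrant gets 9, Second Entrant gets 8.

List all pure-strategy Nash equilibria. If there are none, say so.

none

(Aggressive, Passive, Moderate): Incumbent can switch to Moderate (5 → 9). Not NE.
(Aggressive, Passive, Passive): Entrant can switch to Accommodate (2 → 3). Not NE.
(Aggressive, Accommodate, Moderate): Entrant can switch to Passive (5 → 8). Not NE.
(Aggressive, Accommodate, Passive): Incumbent can switch to Moderate (2 → 6). Not NE.
(Aggressive, Withdraw, Moderate): Entrant can switch to Passive (6 → 8). Not NE.
(Aggressive, Withdraw, Passive): Entrant can switch to Passive (1 → 2). Not NE.
(Moderate, Passive, Moderate): Entrant can switch to Accommodate (2 → 3). Not NE.
(Moderate, Passive, Passive): Incumbent can switch to Aggressive (6 → 8). Not NE.
(Moderate, Accommodate, Moderate): Incumbent can switch to Aggressive (5 → 9). Not NE.
(Moderate, Accommodate, Passive): Entrant can switch to Passive (4 → 5). Not NE.
(Moderate, Withdraw, Moderate): Incumbent can switch to Aggressive (0 → 1). Not NE.
(Moderate, Withdraw, Passive): Incumbent can switch to Aggressive (5 → 8). Not NE.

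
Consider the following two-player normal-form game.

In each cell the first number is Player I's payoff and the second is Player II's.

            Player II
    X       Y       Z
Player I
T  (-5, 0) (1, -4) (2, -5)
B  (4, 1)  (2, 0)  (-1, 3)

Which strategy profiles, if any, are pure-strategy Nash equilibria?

This game has no pure Nash equilibrium.

Check each profile: it is a Nash equilibrium iff no player can strictly gain by switching unilaterally.
(T, X): Player I can switch to B (-5 → 4). Not NE.
(T, Y): Player I can switch to B (1 → 2). Not NE.
(T, Z): Player II can switch to X (-5 → 0). Not NE.
(B, X): Player II can switch to Z (1 → 3). Not NE.
(B, Y): Player II can switch to X (0 → 1). Not NE.
(B, Z): Player I can switch to T (-1 → 2). Not NE.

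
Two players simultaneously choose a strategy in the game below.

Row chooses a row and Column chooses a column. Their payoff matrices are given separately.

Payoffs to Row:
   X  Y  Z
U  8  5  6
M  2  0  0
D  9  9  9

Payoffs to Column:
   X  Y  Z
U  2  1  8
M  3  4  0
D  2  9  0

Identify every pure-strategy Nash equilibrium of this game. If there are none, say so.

The unique pure-strategy Nash equilibrium is (D, Y).

Mark each player's best response to every combination of opponents' strategies; a profile where every player is best-responding is a pure Nash equilibrium.
Row against X: payoffs 8, 2, 9 → best response D.
Row against Y: payoffs 5, 0, 9 → best response D.
Row against Z: payoffs 6, 0, 9 → best response D.
Column against U: payoffs 2, 1, 8 → best response Z.
Column against M: payoffs 3, 4, 0 → best response Y.
Column against D: payoffs 2, 9, 0 → best response Y.
Mutual best responses: (D, Y).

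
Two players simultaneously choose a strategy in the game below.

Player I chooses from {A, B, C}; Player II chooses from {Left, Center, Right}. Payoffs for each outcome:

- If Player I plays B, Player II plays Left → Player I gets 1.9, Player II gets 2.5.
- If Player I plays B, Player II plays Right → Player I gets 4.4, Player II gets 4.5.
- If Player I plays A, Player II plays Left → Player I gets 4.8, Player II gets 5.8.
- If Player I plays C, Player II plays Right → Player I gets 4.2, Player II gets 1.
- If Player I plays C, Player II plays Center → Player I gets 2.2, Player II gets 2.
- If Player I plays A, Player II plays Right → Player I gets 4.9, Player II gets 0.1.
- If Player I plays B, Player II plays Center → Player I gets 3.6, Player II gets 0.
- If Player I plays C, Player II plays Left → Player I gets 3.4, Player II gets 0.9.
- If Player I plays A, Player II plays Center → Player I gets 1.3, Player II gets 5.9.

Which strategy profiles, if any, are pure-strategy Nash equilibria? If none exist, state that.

There is no pure-strategy Nash equilibrium.

Player I against Left: payoffs 4.8, 1.9, 3.4 → best response A.
Player I against Center: payoffs 1.3, 3.6, 2.2 → best response B.
Player I against Right: payoffs 4.9, 4.4, 4.2 → best response A.
Player II against A: payoffs 5.8, 5.9, 0.1 → best response Center.
Player II against B: payoffs 2.5, 0, 4.5 → best response Right.
Player II against C: payoffs 0.9, 2, 1 → best response Center.
No profile is a mutual best response for all players.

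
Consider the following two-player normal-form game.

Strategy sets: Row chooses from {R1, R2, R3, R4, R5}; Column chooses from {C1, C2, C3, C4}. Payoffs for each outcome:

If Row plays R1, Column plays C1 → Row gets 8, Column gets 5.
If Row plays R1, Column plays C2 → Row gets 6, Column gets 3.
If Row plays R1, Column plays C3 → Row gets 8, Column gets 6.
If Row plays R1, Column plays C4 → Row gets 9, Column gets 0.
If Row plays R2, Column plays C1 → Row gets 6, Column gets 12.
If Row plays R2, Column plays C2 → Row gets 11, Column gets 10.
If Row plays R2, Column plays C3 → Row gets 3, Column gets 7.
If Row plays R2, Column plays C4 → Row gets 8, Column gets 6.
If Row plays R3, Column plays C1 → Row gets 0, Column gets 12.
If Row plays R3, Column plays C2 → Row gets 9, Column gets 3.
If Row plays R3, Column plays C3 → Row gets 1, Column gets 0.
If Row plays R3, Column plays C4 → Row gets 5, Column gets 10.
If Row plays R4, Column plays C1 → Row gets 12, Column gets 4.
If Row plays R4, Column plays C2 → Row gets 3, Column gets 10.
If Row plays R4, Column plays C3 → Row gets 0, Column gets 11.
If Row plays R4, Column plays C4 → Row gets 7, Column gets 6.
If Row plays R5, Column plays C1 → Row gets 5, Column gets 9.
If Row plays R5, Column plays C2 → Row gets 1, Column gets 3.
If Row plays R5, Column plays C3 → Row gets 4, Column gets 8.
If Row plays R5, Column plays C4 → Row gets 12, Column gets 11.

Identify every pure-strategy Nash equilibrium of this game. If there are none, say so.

Pure-strategy Nash equilibria: (R1, C3), (R5, C4)

Row against C1: payoffs 8, 6, 0, 12, 5 → best response R4.
Row against C2: payoffs 6, 11, 9, 3, 1 → best response R2.
Row against C3: payoffs 8, 3, 1, 0, 4 → best response R1.
Row against C4: payoffs 9, 8, 5, 7, 12 → best response R5.
Column against R1: payoffs 5, 3, 6, 0 → best response C3.
Column against R2: payoffs 12, 10, 7, 6 → best response C1.
Column against R3: payoffs 12, 3, 0, 10 → best response C1.
Column against R4: payoffs 4, 10, 11, 6 → best response C3.
Column against R5: payoffs 9, 3, 8, 11 → best response C4.
Mutual best responses: (R1, C3); (R5, C4).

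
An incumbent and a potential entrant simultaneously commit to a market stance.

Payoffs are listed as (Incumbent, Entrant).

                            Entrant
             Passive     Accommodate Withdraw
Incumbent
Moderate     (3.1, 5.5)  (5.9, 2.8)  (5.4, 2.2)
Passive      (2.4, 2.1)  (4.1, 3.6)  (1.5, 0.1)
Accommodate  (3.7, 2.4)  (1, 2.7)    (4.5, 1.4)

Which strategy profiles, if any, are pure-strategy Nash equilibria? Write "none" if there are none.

This game has no pure Nash equilibrium.

Incumbent against Passive: payoffs 3.1, 2.4, 3.7 → best response Accommodate.
Incumbent against Accommodate: payoffs 5.9, 4.1, 1 → best response Moderate.
Incumbent against Withdraw: payoffs 5.4, 1.5, 4.5 → best response Moderate.
Entrant against Moderate: payoffs 5.5, 2.8, 2.2 → best response Passive.
Entrant against Passive: payoffs 2.1, 3.6, 0.1 → best response Accommodate.
Entrant against Accommodate: payoffs 2.4, 2.7, 1.4 → best response Accommodate.
No profile is a mutual best response for all players.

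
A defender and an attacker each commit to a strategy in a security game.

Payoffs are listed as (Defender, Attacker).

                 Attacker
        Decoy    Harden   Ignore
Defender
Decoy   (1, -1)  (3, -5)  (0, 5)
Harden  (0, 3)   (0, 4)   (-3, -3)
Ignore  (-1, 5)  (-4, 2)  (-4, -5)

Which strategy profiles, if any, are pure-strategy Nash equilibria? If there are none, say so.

(Decoy, Decoy): Attacker can switch to Ignore (-1 → 5). Not NE.
(Decoy, Harden): Attacker can switch to Decoy (-5 → -1). Not NE.
(Decoy, Ignore): Defender gets 0, best alternative -3; Attacker gets 5, best alternative -1. No profitable deviation — NE.
(Harden, Decoy): Defender can switch to Decoy (0 → 1). Not NE.
(Harden, Harden): Defender can switch to Decoy (0 → 3). Not NE.
(Harden, Ignore): Defender can switch to Decoy (-3 → 0). Not NE.
(Ignore, Decoy): Defender can switch to Decoy (-1 → 1). Not NE.
(Ignore, Harden): Defender can switch to Decoy (-4 → 3). Not NE.
(Ignore, Ignore): Defender can switch to Decoy (-4 → 0). Not NE.

(Decoy, Ignore)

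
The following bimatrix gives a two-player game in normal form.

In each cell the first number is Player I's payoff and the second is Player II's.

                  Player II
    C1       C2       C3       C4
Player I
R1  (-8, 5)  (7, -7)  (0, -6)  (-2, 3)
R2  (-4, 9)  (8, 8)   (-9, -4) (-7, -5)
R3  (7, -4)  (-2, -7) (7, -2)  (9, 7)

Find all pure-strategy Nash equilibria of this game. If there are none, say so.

(R3, C4)

For each player, find the best response to each opponent profile; mutual best responses are the pure NE.
Player I against C1: payoffs -8, -4, 7 → best response R3.
Player I against C2: payoffs 7, 8, -2 → best response R2.
Player I against C3: payoffs 0, -9, 7 → best response R3.
Player I against C4: payoffs -2, -7, 9 → best response R3.
Player II against R1: payoffs 5, -7, -6, 3 → best response C1.
Player II against R2: payoffs 9, 8, -4, -5 → best response C1.
Player II against R3: payoffs -4, -7, -2, 7 → best response C4.
Mutual best responses: (R3, C4).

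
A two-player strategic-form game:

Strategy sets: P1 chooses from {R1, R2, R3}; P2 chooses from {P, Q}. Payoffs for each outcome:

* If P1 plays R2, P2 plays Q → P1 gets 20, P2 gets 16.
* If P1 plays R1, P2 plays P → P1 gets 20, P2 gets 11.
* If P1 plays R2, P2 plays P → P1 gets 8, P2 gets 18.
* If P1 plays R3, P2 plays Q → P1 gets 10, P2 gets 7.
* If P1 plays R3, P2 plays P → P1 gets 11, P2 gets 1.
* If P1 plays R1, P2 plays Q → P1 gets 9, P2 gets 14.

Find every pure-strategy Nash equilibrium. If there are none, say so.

No pure-strategy Nash equilibrium.

(R1, P): P2 can switch to Q (11 → 14). Not NE.
(R1, Q): P1 can switch to R2 (9 → 20). Not NE.
(R2, P): P1 can switch to R1 (8 → 20). Not NE.
(R2, Q): P2 can switch to P (16 → 18). Not NE.
(R3, P): P1 can switch to R1 (11 → 20). Not NE.
(R3, Q): P1 can switch to R2 (10 → 20). Not NE.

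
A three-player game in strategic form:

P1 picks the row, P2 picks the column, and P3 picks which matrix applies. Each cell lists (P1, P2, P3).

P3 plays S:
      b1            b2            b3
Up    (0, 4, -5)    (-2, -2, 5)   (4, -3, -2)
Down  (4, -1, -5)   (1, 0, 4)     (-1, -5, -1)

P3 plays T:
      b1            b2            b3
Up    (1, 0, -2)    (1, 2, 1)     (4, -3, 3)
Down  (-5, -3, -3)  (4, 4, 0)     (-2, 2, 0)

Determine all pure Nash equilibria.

The unique pure-strategy Nash equilibrium is (Down, b2, S).

For each strategy profile, look for a profitable unilateral deviation.
(Up, b1, S): P1 can switch to Down (0 → 4). Not NE.
(Up, b1, T): P2 can switch to b2 (0 → 2). Not NE.
(Up, b2, S): P1 can switch to Down (-2 → 1). Not NE.
(Up, b2, T): P1 can switch to Down (1 → 4). Not NE.
(Up, b3, S): P2 can switch to b1 (-3 → 4). Not NE.
(Up, b3, T): P2 can switch to b1 (-3 → 0). Not NE.
(Down, b1, S): P2 can switch to b2 (-1 → 0). Not NE.
(Down, b1, T): P1 can switch to Up (-5 → 1). Not NE.
(Down, b2, S): P1 gets 1, best alternative -2; P2 gets 0, best alternative -1; P3 gets 4, best alternative 0. No profitable deviation — NE.
(Down, b2, T): P3 can switch to S (0 → 4). Not NE.
(Down, b3, S): P1 can switch to Up (-1 → 4). Not NE.
(Down, b3, T): P1 can switch to Up (-2 → 4). Not NE.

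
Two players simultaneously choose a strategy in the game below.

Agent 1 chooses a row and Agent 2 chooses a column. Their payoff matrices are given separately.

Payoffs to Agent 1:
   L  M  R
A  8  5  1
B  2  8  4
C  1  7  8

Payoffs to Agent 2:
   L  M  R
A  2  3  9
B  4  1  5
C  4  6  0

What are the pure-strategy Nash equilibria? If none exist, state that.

none

Check each profile: it is a Nash equilibrium iff no player can strictly gain by switching unilaterally.
(A, L): Agent 2 can switch to M (2 → 3). Not NE.
(A, M): Agent 1 can switch to B (5 → 8). Not NE.
(A, R): Agent 1 can switch to B (1 → 4). Not NE.
(B, L): Agent 1 can switch to A (2 → 8). Not NE.
(B, M): Agent 2 can switch to L (1 → 4). Not NE.
(B, R): Agent 1 can switch to C (4 → 8). Not NE.
(C, L): Agent 1 can switch to A (1 → 8). Not NE.
(C, M): Agent 1 can switch to B (7 → 8). Not NE.
(C, R): Agent 2 can switch to L (0 → 4). Not NE.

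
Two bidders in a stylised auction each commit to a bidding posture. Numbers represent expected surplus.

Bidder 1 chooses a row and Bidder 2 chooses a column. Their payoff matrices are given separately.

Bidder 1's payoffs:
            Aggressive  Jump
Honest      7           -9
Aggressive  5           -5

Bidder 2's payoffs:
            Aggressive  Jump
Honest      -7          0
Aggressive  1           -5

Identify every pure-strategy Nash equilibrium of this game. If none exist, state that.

For each player, find the best response to each opponent profile; mutual best responses are the pure NE.
Bidder 1 against Aggressive: payoffs 7, 5 → best response Honest.
Bidder 1 against Jump: payoffs -9, -5 → best response Aggressive.
Bidder 2 against Honest: payoffs -7, 0 → best response Jump.
Bidder 2 against Aggressive: payoffs 1, -5 → best response Aggressive.
No profile is a mutual best response for all players.

This game has no pure Nash equilibrium.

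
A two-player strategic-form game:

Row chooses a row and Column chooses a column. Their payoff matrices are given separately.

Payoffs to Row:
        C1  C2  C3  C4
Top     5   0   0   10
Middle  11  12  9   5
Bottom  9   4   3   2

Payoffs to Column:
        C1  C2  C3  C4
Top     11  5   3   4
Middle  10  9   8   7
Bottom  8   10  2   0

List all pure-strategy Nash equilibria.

For each player, find the best response to each opponent profile; mutual best responses are the pure NE.
Row against C1: payoffs 5, 11, 9 → best response Middle.
Row against C2: payoffs 0, 12, 4 → best response Middle.
Row against C3: payoffs 0, 9, 3 → best response Middle.
Row against C4: payoffs 10, 5, 2 → best response Top.
Column against Top: payoffs 11, 5, 3, 4 → best response C1.
Column against Middle: payoffs 10, 9, 8, 7 → best response C1.
Column against Bottom: payoffs 8, 10, 2, 0 → best response C2.
Mutual best responses: (Middle, C1).

Pure NE: (Middle, C1)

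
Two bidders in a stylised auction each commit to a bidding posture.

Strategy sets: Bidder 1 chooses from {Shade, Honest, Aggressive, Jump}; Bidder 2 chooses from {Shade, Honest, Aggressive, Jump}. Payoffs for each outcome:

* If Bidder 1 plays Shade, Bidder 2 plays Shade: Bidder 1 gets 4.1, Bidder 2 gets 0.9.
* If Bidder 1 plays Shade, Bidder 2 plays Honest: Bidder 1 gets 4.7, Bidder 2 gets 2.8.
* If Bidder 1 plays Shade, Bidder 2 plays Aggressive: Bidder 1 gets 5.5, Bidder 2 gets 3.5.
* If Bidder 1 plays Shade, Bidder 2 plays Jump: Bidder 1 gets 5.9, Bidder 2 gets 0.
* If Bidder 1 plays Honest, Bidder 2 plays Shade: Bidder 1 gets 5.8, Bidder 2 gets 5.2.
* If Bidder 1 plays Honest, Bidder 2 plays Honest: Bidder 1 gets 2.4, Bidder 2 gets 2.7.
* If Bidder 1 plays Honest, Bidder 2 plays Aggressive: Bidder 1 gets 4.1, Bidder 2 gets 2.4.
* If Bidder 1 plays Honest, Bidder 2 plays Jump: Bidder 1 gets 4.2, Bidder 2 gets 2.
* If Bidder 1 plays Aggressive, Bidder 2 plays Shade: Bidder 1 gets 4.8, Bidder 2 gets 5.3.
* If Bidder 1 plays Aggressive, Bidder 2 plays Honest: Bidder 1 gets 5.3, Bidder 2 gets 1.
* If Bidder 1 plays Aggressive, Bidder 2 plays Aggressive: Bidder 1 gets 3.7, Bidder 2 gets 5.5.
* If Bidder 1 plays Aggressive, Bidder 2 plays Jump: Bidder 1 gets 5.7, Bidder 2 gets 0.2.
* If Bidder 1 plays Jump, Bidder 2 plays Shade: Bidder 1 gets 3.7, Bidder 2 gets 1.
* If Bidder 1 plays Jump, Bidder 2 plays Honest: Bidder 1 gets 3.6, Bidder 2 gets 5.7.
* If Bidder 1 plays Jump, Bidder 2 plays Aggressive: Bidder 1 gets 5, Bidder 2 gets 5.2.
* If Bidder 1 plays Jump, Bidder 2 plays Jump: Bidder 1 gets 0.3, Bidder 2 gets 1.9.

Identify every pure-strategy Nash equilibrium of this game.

(Shade, Aggressive), (Honest, Shade)

(Shade, Shade): Bidder 1 can switch to Honest (4.1 → 5.8). Not NE.
(Shade, Honest): Bidder 1 can switch to Aggressive (4.7 → 5.3). Not NE.
(Shade, Aggressive): Bidder 1 gets 5.5, best alternative 5; Bidder 2 gets 3.5, best alternative 2.8. No profitable deviation — NE.
(Shade, Jump): Bidder 2 can switch to Shade (0 → 0.9). Not NE.
(Honest, Shade): Bidder 1 gets 5.8, best alternative 4.8; Bidder 2 gets 5.2, best alternative 2.7. No profitable deviation — NE.
(Honest, Honest): Bidder 1 can switch to Shade (2.4 → 4.7). Not NE.
(Honest, Aggressive): Bidder 1 can switch to Shade (4.1 → 5.5). Not NE.
(Honest, Jump): Bidder 1 can switch to Shade (4.2 → 5.9). Not NE.
(The remaining 8 profiles each have a profitable deviation by the same check.)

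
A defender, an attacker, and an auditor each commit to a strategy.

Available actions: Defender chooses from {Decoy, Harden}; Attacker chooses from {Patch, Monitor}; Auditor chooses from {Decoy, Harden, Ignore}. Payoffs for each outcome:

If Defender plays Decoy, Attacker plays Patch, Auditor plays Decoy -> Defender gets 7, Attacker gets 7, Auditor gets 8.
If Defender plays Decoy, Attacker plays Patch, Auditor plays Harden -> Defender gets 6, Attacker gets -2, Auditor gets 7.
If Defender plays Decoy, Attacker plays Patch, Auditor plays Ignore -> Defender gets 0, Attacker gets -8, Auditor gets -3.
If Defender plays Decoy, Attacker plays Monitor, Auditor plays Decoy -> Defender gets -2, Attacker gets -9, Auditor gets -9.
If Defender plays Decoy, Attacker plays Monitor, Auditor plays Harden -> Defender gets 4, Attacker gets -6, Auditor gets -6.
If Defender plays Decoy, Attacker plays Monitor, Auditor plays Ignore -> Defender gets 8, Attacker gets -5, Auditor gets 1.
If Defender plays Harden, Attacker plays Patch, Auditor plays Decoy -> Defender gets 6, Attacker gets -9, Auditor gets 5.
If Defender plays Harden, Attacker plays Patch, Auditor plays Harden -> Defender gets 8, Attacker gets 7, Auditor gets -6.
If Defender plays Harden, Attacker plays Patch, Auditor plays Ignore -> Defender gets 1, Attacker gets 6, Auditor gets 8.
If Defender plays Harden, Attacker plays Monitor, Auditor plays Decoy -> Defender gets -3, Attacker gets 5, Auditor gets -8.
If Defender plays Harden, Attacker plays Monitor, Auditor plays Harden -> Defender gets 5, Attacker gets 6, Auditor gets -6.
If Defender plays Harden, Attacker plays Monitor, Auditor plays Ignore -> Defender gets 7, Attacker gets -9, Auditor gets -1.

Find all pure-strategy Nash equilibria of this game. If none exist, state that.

The pure Nash equilibria are (Decoy, Patch, Decoy); (Decoy, Monitor, Ignore); (Harden, Patch, Ignore).

Mark each player's best response to every combination of opponents' strategies; a profile where every player is best-responding is a pure Nash equilibrium.
Defender against (Patch, Decoy): payoffs 7, 6 → best response Decoy.
Defender against (Patch, Harden): payoffs 6, 8 → best response Harden.
Defender against (Patch, Ignore): payoffs 0, 1 → best response Harden.
Defender against (Monitor, Decoy): payoffs -2, -3 → best response Decoy.
Defender against (Monitor, Harden): payoffs 4, 5 → best response Harden.
Defender against (Monitor, Ignore): payoffs 8, 7 → best response Decoy.
Attacker against (Decoy, Decoy): payoffs 7, -9 → best response Patch.
Attacker against (Decoy, Harden): payoffs -2, -6 → best response Patch.
Attacker against (Decoy, Ignore): payoffs -8, -5 → best response Monitor.
Attacker against (Harden, Decoy): payoffs -9, 5 → best response Monitor.
Attacker against (Harden, Harden): payoffs 7, 6 → best response Patch.
Attacker against (Harden, Ignore): payoffs 6, -9 → best response Patch.
Auditor against (Decoy, Patch): payoffs 8, 7, -3 → best response Decoy.
Auditor against (Decoy, Monitor): payoffs -9, -6, 1 → best response Ignore.
Auditor against (Harden, Patch): payoffs 5, -6, 8 → best response Ignore.
Auditor against (Harden, Monitor): payoffs -8, -6, -1 → best response Ignore.
Mutual best responses: (Decoy, Patch, Decoy); (Decoy, Monitor, Ignore); (Harden, Patch, Ignore).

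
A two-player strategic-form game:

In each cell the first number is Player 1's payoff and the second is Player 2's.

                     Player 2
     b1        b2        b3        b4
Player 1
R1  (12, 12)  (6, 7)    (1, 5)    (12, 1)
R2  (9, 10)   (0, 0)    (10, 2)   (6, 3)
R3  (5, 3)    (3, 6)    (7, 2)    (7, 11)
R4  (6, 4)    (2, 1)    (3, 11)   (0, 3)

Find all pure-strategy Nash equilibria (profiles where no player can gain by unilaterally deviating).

Mark each player's best response to every combination of opponents' strategies; a profile where every player is best-responding is a pure Nash equilibrium.
Player 1 against b1: payoffs 12, 9, 5, 6 → best response R1.
Player 1 against b2: payoffs 6, 0, 3, 2 → best response R1.
Player 1 against b3: payoffs 1, 10, 7, 3 → best response R2.
Player 1 against b4: payoffs 12, 6, 7, 0 → best response R1.
Player 2 against R1: payoffs 12, 7, 5, 1 → best response b1.
Player 2 against R2: payoffs 10, 0, 2, 3 → best response b1.
Player 2 against R3: payoffs 3, 6, 2, 11 → best response b4.
Player 2 against R4: payoffs 4, 1, 11, 3 → best response b3.
Mutual best responses: (R1, b1).

(R1, b1)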